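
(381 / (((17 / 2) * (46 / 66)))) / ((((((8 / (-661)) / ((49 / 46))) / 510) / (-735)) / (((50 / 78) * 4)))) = 37413971161875 / 6877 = 5440449492.78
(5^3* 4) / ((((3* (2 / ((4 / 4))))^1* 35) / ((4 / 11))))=200 / 231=0.87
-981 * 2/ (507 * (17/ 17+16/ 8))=-218/ 169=-1.29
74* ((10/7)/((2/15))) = 5550/7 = 792.86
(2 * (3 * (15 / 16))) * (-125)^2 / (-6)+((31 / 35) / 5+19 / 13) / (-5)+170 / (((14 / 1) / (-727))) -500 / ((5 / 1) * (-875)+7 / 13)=-23476.51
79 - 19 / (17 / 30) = 45.47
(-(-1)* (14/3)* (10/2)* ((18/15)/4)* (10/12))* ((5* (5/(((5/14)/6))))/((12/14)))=8575/3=2858.33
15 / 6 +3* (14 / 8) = 31 / 4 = 7.75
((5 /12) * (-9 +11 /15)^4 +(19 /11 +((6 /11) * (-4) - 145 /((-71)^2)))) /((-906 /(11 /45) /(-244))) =399749638377568 /3121358844375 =128.07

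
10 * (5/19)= 50/19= 2.63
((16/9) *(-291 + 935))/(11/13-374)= -19136/6237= -3.07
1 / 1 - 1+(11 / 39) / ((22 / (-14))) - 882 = -34405 / 39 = -882.18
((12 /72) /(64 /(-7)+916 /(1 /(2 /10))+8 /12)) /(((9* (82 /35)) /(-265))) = -0.01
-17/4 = -4.25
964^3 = 895841344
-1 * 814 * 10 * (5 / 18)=-20350 / 9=-2261.11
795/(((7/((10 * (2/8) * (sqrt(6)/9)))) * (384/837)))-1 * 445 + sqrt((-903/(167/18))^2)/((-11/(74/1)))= -2020261/1837 + 123225 * sqrt(6)/1792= -931.32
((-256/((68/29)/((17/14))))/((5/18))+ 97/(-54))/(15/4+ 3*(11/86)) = -115.89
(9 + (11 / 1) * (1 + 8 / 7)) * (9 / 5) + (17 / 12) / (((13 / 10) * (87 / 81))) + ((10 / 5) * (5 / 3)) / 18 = 42629491 / 712530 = 59.83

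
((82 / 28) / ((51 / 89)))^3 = 48587168449 / 363994344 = 133.48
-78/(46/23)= -39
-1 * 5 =-5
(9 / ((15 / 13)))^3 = 59319 / 125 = 474.55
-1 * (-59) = 59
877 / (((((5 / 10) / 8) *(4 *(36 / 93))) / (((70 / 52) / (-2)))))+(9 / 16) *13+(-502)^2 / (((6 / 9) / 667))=252123909.67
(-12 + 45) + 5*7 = 68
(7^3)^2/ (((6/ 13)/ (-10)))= -7647185/ 3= -2549061.67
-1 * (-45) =45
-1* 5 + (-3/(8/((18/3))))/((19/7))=-443/76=-5.83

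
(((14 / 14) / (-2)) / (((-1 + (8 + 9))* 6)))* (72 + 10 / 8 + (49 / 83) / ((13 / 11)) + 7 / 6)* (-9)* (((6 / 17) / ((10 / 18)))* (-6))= -15714243 / 1173952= -13.39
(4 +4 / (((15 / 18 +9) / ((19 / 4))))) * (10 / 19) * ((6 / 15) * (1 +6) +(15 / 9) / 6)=96950 / 10089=9.61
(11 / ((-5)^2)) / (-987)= -11 / 24675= -0.00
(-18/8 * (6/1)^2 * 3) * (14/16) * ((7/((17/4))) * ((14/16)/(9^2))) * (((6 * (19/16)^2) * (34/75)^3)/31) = -35784847/372000000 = -0.10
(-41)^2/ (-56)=-1681/ 56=-30.02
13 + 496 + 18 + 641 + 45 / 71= 1168.63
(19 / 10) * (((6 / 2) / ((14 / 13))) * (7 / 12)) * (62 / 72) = 7657 / 2880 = 2.66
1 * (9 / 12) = 3 / 4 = 0.75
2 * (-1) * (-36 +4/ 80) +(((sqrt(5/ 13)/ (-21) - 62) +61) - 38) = 329/ 10 - sqrt(65)/ 273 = 32.87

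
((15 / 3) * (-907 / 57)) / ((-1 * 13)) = 4535 / 741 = 6.12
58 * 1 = 58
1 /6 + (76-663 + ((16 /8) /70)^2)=-4313219 /7350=-586.83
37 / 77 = 0.48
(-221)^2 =48841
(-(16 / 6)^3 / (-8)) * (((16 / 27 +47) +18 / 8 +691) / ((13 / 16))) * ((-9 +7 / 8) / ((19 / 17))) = -217629920 / 13851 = -15712.22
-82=-82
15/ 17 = 0.88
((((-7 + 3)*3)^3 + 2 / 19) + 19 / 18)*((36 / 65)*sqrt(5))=-1181158*sqrt(5) / 1235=-2138.58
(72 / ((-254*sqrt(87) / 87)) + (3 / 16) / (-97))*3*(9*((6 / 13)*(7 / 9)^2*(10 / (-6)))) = 245 / 10088 + 5880*sqrt(87) / 1651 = 33.24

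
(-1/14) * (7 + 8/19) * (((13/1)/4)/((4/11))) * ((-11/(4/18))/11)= 21.32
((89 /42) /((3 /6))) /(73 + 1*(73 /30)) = 890 /15841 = 0.06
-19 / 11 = -1.73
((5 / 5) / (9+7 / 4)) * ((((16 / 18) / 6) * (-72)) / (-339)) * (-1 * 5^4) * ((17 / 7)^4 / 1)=-6681680000 / 104998131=-63.64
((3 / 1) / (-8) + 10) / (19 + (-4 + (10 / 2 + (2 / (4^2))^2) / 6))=1232 / 2027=0.61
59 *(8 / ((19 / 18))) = 447.16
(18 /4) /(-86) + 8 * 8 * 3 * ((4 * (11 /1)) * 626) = 909613047 /172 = 5288447.95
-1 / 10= -0.10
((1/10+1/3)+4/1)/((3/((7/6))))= 931/540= 1.72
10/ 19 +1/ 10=119/ 190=0.63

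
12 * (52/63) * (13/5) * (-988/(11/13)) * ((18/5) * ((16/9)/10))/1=-555682816/28875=-19244.43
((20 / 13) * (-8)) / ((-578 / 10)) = 800 / 3757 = 0.21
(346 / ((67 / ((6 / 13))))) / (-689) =-2076 / 600119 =-0.00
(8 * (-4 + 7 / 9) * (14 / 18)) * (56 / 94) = -45472 / 3807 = -11.94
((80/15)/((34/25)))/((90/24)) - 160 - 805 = -147485/153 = -963.95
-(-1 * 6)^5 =7776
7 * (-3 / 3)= -7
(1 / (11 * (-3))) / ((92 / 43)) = -0.01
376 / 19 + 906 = 17590 / 19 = 925.79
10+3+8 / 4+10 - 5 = 20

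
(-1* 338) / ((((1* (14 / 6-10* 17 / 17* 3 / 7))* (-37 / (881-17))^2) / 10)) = 52986286080 / 56129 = 944009.09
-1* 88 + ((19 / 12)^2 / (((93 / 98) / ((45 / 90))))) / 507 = -597479783 / 6789744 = -88.00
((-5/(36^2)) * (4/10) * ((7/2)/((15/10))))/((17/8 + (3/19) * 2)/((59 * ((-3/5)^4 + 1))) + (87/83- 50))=459818506/6246379414197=0.00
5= 5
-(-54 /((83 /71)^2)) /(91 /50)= 13610700 /626899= 21.71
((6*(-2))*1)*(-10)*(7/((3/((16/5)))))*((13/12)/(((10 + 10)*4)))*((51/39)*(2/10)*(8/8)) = 238/75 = 3.17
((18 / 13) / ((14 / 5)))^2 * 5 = 10125 / 8281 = 1.22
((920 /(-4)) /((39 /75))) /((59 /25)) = -143750 /767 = -187.42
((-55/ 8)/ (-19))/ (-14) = -55/ 2128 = -0.03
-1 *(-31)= 31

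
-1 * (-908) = 908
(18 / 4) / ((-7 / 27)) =-17.36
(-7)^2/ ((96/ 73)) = 3577/ 96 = 37.26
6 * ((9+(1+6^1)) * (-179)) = -17184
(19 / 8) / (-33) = -19 / 264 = -0.07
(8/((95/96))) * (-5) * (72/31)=-55296/589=-93.88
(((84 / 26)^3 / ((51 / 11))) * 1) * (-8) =-2173248 / 37349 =-58.19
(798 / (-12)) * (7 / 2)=-232.75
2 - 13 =-11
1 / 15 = 0.07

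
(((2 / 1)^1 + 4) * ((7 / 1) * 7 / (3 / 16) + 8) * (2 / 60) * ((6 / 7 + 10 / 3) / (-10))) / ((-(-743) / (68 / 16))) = -151096 / 1170225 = -0.13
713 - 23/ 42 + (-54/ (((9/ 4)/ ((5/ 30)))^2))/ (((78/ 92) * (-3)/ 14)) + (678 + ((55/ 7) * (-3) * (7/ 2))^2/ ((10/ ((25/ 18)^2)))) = 1914113525/ 707616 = 2705.02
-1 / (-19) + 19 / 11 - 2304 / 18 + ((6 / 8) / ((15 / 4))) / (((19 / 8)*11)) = -131892 / 1045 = -126.21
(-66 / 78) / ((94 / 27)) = -297 / 1222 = -0.24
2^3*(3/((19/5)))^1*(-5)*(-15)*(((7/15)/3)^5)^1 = 134456/3116475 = 0.04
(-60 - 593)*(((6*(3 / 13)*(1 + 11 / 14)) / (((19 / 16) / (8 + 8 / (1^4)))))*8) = -300902400 / 1729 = -174032.62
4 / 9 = 0.44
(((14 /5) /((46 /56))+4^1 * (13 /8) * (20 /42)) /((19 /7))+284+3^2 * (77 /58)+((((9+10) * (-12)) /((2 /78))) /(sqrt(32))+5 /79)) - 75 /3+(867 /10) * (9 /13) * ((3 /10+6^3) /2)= 52827825685129 /7809102600 - 2223 * sqrt(2) /2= 5193.01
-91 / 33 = -2.76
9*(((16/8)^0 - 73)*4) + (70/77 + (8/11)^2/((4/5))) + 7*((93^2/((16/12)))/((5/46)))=502339087/1210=415156.27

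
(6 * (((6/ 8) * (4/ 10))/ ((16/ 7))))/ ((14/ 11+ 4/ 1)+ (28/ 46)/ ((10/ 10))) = 5313/ 39680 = 0.13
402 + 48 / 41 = 16530 / 41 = 403.17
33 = 33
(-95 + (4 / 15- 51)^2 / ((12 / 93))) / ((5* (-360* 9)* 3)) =-17867251 / 43740000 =-0.41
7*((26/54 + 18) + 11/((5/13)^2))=438676/675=649.89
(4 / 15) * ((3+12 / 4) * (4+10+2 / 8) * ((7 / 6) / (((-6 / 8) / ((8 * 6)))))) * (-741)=6307392 / 5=1261478.40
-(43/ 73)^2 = -1849/ 5329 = -0.35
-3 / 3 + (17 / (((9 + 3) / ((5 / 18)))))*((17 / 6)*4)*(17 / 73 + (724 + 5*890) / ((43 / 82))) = 44753949239 / 1017036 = 44004.29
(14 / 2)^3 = 343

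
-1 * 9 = -9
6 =6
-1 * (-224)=224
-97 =-97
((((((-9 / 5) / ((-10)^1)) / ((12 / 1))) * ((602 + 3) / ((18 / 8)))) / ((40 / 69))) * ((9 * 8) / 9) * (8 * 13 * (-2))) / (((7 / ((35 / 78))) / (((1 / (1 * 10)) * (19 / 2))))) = -52877 / 75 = -705.03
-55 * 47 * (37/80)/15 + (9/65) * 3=-247381/3120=-79.29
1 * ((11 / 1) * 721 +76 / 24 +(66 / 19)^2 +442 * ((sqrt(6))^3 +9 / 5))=2652 * sqrt(6) +94674053 / 10830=15237.88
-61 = -61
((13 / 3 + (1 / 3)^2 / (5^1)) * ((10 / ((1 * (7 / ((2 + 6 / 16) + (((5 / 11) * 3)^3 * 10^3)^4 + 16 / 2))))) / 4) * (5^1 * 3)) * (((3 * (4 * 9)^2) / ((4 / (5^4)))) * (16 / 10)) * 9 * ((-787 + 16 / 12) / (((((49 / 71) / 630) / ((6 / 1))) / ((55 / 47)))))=-569827059720989683721158540033730140500000 / 13409648518717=-42493810253537446354816690000.00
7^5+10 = 16817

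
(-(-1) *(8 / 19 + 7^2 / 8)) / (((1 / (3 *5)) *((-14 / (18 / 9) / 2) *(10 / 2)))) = -2985 / 532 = -5.61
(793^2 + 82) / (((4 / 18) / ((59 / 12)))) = 111320787 / 8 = 13915098.38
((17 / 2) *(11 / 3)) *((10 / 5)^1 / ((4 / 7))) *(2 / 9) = 1309 / 54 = 24.24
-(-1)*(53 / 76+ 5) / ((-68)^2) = 433 / 351424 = 0.00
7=7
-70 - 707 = -777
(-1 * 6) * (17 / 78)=-17 / 13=-1.31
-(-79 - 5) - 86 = -2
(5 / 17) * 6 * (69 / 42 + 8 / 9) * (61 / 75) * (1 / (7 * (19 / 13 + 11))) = 252967 / 6072570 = 0.04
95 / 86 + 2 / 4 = 69 / 43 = 1.60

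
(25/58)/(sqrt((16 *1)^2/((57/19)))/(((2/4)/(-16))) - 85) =6375/13947202 - 6400 *sqrt(3)/6973601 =-0.00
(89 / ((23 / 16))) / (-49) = -1424 / 1127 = -1.26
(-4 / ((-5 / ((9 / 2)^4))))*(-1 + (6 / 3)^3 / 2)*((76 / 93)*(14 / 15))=581742 / 775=750.63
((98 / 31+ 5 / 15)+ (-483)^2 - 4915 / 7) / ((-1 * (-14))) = 151416319 / 9114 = 16613.60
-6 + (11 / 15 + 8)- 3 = -4 / 15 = -0.27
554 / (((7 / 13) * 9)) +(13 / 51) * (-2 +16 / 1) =117.89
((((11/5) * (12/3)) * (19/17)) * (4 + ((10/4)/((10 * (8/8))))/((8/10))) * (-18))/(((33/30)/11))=-7634.65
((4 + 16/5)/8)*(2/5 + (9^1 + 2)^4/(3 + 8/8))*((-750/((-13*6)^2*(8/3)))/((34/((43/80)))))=-28333431/11767808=-2.41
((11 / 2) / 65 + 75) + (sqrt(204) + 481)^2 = 1924*sqrt(51) + 30113211 / 130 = 245380.19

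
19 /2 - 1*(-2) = 23 /2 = 11.50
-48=-48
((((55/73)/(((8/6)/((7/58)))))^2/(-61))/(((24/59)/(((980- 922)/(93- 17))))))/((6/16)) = -8745275/22926466432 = -0.00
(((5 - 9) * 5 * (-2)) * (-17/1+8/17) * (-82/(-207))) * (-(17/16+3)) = 3744325/3519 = 1064.03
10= 10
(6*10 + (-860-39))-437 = -1276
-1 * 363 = -363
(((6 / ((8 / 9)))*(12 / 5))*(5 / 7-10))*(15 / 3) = -5265 / 7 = -752.14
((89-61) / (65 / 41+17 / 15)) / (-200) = -861 / 16720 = -0.05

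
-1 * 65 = -65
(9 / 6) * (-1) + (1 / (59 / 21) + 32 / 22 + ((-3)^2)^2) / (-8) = -15383 / 1298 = -11.85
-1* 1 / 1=-1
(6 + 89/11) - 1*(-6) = 221/11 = 20.09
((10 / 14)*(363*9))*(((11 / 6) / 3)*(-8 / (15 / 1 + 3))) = -13310 / 21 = -633.81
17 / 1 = 17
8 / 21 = 0.38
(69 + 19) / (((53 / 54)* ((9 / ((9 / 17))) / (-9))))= -42768 / 901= -47.47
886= 886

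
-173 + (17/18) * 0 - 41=-214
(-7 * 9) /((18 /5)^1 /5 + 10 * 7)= -0.89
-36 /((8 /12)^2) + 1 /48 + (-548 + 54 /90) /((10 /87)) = -5812031 /1200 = -4843.36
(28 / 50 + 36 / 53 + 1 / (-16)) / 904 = 0.00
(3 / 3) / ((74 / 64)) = 32 / 37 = 0.86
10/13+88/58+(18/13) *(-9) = -3836/377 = -10.18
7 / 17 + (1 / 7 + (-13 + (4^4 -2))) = 28745 / 119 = 241.55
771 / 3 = 257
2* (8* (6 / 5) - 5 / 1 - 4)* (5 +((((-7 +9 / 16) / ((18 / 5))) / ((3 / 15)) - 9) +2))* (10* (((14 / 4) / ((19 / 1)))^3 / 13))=-1080793 / 17120064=-0.06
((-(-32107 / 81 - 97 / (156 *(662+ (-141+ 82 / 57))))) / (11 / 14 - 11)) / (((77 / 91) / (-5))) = 17939519045 / 78231582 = 229.31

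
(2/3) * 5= 10/3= 3.33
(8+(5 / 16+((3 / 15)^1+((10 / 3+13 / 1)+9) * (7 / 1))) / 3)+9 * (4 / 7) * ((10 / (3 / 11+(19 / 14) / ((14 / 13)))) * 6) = 127821143 / 475920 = 268.58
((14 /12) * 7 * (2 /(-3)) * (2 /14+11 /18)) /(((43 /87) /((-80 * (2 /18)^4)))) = 771400 /7617321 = 0.10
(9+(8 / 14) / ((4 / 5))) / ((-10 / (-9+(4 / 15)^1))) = 4454 / 525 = 8.48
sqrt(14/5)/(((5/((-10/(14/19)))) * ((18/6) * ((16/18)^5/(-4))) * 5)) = 373977 * sqrt(70)/1433600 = 2.18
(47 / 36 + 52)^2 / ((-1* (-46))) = 61.77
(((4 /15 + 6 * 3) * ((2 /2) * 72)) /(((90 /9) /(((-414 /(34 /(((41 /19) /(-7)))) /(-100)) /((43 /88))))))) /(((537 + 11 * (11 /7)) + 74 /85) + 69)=-204638544 /12642155875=-0.02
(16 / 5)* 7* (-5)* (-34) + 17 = 3825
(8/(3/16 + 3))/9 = 0.28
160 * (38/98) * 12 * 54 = 1969920/49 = 40202.45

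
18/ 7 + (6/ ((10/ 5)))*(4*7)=606/ 7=86.57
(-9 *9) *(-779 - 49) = 67068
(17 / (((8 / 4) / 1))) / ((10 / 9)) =153 / 20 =7.65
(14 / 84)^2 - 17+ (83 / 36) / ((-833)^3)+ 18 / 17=-55188577277 / 3468057222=-15.91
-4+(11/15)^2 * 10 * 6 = 424/15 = 28.27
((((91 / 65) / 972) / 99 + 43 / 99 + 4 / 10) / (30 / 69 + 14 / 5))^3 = 787145789106305730269 / 45870470863493455466496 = 0.02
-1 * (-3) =3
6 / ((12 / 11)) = 11 / 2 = 5.50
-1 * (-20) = 20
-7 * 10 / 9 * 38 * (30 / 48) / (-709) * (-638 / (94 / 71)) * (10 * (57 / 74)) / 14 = -1022036125 / 14795412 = -69.08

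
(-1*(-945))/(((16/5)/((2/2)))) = 4725/16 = 295.31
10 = 10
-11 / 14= -0.79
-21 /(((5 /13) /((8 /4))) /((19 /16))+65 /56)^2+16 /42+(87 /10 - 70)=-1025129359733 /14057695050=-72.92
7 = 7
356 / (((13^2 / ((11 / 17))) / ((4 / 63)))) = 15664 / 180999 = 0.09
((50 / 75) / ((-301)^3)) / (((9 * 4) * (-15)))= 1 / 22089429810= 0.00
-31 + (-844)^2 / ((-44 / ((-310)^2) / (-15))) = 256708085659 / 11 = 23337098696.27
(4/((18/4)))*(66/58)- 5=-347/87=-3.99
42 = 42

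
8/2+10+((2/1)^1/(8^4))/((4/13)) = 114701/8192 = 14.00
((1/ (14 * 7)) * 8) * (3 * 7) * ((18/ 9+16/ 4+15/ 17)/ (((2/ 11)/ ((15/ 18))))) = 6435/ 119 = 54.08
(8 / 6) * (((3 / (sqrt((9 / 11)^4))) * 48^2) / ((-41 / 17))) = -2106368 / 369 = -5708.31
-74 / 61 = -1.21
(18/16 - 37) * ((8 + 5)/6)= -3731/48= -77.73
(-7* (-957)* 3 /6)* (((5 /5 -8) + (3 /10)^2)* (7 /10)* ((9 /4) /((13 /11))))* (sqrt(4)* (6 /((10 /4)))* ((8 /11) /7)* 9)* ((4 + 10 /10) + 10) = -3374547561 /1625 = -2076644.65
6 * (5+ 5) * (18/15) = 72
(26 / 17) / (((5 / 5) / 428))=11128 / 17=654.59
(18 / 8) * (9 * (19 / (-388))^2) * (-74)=-1081917 / 301088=-3.59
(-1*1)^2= 1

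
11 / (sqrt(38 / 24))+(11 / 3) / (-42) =-11 / 126+22 * sqrt(57) / 19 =8.65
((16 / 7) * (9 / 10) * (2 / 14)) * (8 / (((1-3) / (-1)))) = 288 / 245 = 1.18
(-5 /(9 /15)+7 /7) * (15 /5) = -22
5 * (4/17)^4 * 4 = 5120/83521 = 0.06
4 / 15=0.27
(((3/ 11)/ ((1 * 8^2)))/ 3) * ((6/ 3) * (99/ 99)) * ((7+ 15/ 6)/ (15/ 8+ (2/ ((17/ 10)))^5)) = 26977283/ 4127011240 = 0.01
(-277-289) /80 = -283 /40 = -7.08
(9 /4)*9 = 81 /4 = 20.25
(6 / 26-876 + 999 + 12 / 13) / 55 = 1614 / 715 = 2.26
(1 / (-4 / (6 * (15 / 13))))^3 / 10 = -18225 / 35152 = -0.52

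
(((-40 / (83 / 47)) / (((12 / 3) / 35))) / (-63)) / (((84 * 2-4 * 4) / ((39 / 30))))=0.03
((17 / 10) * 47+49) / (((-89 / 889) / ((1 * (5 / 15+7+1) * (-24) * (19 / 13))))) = 376361.26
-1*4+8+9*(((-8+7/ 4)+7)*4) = 31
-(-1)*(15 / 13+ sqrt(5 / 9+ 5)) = 3.51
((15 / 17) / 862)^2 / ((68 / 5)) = 1125 / 14602300688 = 0.00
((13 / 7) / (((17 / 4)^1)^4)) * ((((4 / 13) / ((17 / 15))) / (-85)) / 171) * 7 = -0.00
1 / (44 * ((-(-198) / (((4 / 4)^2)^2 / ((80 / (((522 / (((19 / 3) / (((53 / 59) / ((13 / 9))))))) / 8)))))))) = 41499 / 4514132480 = 0.00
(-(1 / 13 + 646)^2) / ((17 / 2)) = -141086402 / 2873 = -49107.69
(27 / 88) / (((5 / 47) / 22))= 1269 / 20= 63.45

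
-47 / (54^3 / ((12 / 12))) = -47 / 157464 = -0.00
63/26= 2.42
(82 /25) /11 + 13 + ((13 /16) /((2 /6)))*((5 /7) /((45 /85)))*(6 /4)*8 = 406271 /7700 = 52.76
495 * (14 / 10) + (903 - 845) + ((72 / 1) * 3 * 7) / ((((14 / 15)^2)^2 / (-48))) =-32547407 / 343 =-94890.40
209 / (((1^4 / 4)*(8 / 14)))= 1463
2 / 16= 0.12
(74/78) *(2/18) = 37/351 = 0.11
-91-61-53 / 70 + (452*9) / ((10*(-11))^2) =-6455027 / 42350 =-152.42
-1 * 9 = -9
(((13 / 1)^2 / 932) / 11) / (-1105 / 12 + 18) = -0.00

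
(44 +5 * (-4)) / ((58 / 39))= 468 / 29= 16.14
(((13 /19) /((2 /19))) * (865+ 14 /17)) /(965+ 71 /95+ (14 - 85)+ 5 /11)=199957615 /31806524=6.29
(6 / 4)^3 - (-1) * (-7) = -29 / 8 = -3.62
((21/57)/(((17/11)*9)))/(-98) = -11/40698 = -0.00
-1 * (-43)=43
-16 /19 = -0.84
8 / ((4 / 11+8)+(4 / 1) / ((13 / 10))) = 286 / 409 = 0.70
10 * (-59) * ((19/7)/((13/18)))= -201780/91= -2217.36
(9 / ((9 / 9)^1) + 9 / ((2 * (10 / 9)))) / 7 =261 / 140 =1.86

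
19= 19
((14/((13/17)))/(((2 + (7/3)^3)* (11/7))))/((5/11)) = 44982/25805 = 1.74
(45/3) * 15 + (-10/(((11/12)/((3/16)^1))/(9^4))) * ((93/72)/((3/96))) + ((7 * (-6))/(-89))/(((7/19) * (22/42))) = -542831301/979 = -554475.28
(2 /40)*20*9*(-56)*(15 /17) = -7560 /17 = -444.71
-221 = -221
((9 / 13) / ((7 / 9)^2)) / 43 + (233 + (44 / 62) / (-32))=3165583371 / 13585936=233.00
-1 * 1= -1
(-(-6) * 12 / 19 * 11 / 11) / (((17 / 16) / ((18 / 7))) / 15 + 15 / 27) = 311040 / 47861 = 6.50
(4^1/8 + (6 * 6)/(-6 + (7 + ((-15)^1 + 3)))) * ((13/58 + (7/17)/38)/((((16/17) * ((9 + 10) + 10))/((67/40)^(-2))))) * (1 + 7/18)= -83913125/7101243369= -0.01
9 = 9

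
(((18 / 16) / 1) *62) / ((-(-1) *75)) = 0.93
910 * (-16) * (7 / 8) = -12740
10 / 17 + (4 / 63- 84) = -89266 / 1071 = -83.35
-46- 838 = -884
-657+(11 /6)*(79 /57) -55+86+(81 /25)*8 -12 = -5211559 /8550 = -609.54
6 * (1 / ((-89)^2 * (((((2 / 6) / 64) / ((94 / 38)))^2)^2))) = 39787586603974656 / 1032272641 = 38543680.25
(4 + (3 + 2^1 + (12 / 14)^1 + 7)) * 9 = 1062 / 7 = 151.71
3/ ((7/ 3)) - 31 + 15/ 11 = -2183/ 77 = -28.35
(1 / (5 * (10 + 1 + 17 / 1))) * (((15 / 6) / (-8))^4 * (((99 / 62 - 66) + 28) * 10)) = -1410625 / 56885248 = -0.02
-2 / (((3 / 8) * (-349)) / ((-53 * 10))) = -8480 / 1047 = -8.10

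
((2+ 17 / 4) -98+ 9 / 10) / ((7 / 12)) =-5451 / 35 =-155.74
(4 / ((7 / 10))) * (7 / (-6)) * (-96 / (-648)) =-80 / 81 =-0.99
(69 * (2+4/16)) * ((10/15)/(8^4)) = 207/8192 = 0.03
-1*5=-5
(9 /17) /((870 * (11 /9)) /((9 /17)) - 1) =243 /921451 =0.00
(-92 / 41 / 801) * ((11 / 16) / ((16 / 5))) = -1265 / 2101824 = -0.00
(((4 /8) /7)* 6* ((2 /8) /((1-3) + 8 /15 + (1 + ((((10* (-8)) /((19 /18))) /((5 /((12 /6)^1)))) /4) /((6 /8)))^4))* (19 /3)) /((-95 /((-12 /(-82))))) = -1172889 /7710719109422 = -0.00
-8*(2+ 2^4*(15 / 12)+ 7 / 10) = -908 / 5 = -181.60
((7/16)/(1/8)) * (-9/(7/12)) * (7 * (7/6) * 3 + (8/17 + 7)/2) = -25920/17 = -1524.71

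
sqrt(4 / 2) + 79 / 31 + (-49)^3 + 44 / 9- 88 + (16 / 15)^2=-273718588 / 2325 + sqrt(2)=-117727.01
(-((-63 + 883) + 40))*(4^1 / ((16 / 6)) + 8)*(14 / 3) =-114380 / 3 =-38126.67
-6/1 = -6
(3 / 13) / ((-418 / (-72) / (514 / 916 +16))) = 409590 / 622193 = 0.66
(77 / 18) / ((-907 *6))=-77 / 97956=-0.00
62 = 62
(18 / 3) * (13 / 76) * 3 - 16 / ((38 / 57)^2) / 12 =3 / 38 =0.08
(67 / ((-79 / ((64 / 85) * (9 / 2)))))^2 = 372335616 / 45091225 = 8.26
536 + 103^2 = 11145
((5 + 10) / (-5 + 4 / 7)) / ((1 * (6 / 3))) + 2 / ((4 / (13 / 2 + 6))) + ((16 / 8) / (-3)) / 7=11617 / 2604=4.46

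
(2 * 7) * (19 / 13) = 266 / 13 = 20.46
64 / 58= 32 / 29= 1.10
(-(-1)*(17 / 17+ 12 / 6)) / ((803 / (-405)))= -1.51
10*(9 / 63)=1.43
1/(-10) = -1/10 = -0.10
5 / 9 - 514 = -4621 / 9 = -513.44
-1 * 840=-840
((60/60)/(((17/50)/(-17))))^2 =2500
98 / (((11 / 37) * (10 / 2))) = 3626 / 55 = 65.93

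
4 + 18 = 22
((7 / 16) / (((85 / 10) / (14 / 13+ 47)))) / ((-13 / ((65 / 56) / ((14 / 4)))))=-3125 / 49504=-0.06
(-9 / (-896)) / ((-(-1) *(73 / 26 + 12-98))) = -39 / 323008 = -0.00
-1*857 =-857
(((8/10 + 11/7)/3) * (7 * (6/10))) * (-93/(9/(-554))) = 1425442/75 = 19005.89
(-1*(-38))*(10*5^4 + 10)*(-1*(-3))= 713640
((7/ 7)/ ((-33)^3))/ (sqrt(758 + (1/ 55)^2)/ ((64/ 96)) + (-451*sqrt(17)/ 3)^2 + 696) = -346408100/ 4791542914640685093 + 90*sqrt(2292951)/ 17568990687015845341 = -0.00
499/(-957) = -499/957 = -0.52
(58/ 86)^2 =841/ 1849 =0.45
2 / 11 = 0.18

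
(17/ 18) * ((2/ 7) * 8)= 136/ 63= 2.16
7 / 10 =0.70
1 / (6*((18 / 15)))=5 / 36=0.14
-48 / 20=-12 / 5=-2.40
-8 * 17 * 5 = -680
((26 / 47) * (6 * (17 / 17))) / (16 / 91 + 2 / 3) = 21294 / 5405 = 3.94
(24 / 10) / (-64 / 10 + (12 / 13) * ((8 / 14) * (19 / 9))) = -819 / 1804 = -0.45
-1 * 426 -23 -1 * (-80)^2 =-6849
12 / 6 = 2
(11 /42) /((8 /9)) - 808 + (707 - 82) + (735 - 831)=-31215 /112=-278.71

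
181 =181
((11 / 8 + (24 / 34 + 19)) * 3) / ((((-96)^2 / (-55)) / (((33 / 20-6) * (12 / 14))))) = 2743719 / 1949696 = 1.41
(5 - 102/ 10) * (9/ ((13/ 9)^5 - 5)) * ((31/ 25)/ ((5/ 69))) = -14777779887/ 23765000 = -621.83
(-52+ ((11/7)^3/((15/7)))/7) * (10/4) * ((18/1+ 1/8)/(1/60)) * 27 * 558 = -1453880487825/686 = -2119359311.70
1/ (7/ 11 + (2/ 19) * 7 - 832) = -0.00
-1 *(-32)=32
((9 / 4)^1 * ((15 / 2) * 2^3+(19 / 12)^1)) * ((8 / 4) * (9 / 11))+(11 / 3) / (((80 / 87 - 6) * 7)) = 30853255 / 136136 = 226.64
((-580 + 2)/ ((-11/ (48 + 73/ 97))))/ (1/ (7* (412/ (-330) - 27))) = -89181401974/ 176055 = -506554.21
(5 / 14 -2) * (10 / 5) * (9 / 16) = -207 / 112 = -1.85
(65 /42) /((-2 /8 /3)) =-130 /7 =-18.57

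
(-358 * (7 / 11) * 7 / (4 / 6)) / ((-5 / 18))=473634 / 55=8611.53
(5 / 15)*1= 1 / 3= 0.33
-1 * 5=-5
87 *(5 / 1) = 435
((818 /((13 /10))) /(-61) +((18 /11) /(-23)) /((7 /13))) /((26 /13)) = -7336171 /1404403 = -5.22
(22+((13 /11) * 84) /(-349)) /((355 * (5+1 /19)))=791977 /65416560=0.01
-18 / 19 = -0.95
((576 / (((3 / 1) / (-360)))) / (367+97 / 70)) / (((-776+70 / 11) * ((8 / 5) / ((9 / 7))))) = 7128000 / 36385457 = 0.20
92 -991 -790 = -1689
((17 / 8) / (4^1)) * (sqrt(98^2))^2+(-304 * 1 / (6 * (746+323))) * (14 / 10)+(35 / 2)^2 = 693777833 / 128280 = 5408.31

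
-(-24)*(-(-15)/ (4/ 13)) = 1170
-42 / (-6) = 7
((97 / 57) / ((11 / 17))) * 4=6596 / 627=10.52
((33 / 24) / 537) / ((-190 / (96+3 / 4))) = -1419 / 1088320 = -0.00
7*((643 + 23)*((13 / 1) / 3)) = 20202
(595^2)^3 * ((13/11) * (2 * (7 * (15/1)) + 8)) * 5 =628740801864558906250/11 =57158254714959900568.18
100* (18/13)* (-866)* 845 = -101322000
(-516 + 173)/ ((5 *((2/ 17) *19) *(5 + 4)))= -5831/ 1710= -3.41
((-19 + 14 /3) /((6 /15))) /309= -215 /1854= -0.12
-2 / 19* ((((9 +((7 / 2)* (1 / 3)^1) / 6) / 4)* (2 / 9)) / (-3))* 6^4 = 1324 / 57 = 23.23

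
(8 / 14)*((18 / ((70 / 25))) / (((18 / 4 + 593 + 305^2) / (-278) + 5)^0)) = 180 / 49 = 3.67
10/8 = 1.25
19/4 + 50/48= 139/24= 5.79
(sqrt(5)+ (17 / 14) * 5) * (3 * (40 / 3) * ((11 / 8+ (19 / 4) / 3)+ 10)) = 1555 * sqrt(5) / 3+ 132175 / 42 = 4306.05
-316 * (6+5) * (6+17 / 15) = -371932 / 15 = -24795.47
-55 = -55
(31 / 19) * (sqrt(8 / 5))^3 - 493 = -493+ 496 * sqrt(10) / 475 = -489.70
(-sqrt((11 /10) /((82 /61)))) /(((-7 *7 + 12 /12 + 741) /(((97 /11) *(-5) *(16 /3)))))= 776 *sqrt(137555) /937629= 0.31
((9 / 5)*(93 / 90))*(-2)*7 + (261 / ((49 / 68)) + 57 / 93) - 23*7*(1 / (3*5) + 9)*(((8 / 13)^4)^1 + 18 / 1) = -85079915413882 / 3253811925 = -26147.77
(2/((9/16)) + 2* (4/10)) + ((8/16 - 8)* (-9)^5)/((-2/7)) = -279005741/180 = -1550031.89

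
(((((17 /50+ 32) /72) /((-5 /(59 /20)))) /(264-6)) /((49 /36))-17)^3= -3125359306820949219449 /636056000000000000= -4913.65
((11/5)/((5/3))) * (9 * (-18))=-5346/25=-213.84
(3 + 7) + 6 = 16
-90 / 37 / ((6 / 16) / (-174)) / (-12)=-3480 / 37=-94.05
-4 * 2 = -8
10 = 10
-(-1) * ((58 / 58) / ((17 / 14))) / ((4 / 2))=7 / 17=0.41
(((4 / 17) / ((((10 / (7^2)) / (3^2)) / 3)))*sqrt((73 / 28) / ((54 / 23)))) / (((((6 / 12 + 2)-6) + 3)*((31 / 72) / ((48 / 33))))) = -24192*sqrt(70518) / 28985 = -221.64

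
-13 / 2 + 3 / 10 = -31 / 5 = -6.20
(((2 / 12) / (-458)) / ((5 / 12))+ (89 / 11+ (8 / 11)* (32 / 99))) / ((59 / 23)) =238754398 / 73567395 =3.25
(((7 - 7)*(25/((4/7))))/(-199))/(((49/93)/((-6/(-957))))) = 0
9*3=27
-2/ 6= -1/ 3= -0.33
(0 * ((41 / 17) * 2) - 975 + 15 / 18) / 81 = -5845 / 486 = -12.03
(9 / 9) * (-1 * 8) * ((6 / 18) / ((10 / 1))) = -4 / 15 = -0.27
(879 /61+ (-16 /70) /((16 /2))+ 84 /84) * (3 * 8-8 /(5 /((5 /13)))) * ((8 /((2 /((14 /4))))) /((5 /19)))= 379356128 /19825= 19135.24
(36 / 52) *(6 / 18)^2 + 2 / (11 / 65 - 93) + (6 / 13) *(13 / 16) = 135039 / 313768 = 0.43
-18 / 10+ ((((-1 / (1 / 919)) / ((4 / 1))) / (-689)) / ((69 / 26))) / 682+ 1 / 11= -42621397 / 24940740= -1.71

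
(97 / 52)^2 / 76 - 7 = -1429119 / 205504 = -6.95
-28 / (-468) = 7 / 117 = 0.06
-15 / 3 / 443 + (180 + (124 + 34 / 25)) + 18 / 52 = 88024837 / 287950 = 305.69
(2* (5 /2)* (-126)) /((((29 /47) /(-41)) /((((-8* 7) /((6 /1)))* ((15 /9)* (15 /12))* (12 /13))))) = -283269000 /377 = -751376.66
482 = 482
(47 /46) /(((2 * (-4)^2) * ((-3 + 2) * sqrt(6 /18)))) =-47 * sqrt(3) /1472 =-0.06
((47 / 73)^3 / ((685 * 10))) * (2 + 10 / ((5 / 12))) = 1349699 / 1332383225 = 0.00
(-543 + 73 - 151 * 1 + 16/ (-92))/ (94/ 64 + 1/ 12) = -1371552/ 3427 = -400.22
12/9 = 4/3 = 1.33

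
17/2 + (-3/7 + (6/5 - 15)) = -401/70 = -5.73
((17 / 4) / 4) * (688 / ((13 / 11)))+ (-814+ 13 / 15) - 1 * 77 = -52961 / 195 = -271.59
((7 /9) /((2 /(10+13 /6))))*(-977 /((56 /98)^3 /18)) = -445941.98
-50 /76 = -25 /38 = -0.66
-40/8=-5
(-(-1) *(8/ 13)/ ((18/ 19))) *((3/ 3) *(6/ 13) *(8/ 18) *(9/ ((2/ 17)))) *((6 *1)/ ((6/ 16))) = 82688/ 507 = 163.09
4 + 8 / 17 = 76 / 17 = 4.47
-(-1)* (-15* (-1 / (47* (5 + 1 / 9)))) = 135 / 2162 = 0.06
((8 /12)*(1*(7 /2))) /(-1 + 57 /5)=35 /156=0.22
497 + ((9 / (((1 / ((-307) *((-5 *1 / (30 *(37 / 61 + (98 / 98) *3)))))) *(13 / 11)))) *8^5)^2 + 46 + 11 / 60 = 635448080873043907 / 50700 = 12533492719389.43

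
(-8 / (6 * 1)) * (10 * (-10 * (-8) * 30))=-32000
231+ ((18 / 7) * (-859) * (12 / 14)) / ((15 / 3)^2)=190203 / 1225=155.27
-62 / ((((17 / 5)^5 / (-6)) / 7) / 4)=32550000 / 1419857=22.92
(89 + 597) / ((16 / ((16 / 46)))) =343 / 23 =14.91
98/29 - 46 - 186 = -6630/29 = -228.62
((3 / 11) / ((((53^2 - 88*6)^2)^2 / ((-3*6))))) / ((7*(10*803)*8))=-27 / 66952593226039638040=-0.00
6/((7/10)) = 60/7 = 8.57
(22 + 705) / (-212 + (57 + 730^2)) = 727 / 532745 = 0.00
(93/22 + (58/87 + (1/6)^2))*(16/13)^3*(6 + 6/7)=31932416/507507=62.92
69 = 69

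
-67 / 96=-0.70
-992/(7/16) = -15872/7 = -2267.43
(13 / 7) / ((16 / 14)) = 13 / 8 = 1.62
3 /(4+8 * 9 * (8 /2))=3 /292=0.01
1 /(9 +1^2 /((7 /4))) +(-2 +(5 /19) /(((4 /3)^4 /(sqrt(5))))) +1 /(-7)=-956 /469 +405*sqrt(5) /4864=-1.85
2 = 2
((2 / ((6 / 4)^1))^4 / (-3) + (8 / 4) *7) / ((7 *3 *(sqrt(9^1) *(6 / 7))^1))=1573 / 6561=0.24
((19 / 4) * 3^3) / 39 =171 / 52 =3.29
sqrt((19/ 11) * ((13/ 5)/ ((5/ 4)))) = 2 * sqrt(2717)/ 55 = 1.90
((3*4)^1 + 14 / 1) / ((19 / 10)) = 13.68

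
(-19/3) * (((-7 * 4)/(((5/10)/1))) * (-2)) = -2128/3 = -709.33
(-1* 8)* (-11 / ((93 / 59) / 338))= 1754896 / 93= 18869.85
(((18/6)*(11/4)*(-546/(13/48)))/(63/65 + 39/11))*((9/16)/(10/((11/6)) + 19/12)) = -147162015/499802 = -294.44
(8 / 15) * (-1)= -8 / 15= -0.53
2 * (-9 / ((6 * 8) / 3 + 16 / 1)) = -9 / 16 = -0.56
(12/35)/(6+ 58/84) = 72/1405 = 0.05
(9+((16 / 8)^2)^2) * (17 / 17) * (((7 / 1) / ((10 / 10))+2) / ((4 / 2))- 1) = 175 / 2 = 87.50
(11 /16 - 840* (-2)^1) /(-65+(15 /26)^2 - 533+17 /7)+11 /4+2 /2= 0.93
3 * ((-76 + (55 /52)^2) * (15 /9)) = -1012395 /2704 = -374.41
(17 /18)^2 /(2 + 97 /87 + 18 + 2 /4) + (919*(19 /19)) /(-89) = -10.28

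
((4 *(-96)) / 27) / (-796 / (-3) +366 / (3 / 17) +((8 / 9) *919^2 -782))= -16 / 846313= -0.00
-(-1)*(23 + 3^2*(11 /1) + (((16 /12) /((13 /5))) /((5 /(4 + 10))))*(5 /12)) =14344 /117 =122.60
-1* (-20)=20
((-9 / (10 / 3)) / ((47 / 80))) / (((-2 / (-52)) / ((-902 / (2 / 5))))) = 269448.51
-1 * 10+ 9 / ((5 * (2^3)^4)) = -10.00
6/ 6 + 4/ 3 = 2.33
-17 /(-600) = 17 /600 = 0.03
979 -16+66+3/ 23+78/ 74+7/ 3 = 2636018/ 2553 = 1032.52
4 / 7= 0.57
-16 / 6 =-8 / 3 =-2.67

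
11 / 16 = 0.69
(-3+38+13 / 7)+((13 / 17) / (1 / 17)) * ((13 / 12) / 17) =53815 / 1428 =37.69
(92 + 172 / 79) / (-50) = -744 / 395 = -1.88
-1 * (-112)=112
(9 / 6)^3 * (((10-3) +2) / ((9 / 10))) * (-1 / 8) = -135 / 32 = -4.22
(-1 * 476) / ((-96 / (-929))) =-110551 / 24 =-4606.29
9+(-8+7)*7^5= -16798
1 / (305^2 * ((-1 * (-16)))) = 1 / 1488400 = 0.00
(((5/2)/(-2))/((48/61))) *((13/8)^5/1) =-113244365/6291456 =-18.00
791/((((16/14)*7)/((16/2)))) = 791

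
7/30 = 0.23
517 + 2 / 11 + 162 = 7471 / 11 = 679.18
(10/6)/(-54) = -5/162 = -0.03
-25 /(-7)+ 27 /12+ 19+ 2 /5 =3531 /140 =25.22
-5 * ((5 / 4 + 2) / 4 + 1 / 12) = -215 / 48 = -4.48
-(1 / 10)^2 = -1 / 100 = -0.01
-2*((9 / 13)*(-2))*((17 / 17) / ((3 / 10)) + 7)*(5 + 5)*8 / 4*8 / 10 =457.85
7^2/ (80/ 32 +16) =98/ 37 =2.65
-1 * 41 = -41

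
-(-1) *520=520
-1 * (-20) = 20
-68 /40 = -17 /10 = -1.70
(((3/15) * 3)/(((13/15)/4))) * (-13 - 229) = -8712/13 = -670.15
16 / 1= 16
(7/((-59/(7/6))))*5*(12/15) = -98/177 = -0.55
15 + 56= 71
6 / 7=0.86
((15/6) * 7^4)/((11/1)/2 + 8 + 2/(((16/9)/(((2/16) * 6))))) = 192080/459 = 418.47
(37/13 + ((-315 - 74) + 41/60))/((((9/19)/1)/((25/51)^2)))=-714084125/3651804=-195.54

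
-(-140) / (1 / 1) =140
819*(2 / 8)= 819 / 4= 204.75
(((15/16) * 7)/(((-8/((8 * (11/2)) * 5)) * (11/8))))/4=-32.81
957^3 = 876467493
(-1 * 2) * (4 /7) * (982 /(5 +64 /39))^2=-11733894432 /469567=-24988.75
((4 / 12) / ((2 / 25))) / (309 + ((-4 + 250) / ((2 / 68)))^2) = 5 / 83948166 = 0.00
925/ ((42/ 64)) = 29600/ 21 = 1409.52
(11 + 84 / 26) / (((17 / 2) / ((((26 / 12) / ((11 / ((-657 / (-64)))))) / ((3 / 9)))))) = 121545 / 11968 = 10.16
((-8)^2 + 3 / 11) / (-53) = -707 / 583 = -1.21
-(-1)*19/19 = 1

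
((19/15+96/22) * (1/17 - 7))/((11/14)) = -1534708/30855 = -49.74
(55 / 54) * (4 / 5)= 22 / 27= 0.81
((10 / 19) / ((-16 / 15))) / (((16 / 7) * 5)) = -105 / 2432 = -0.04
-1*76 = -76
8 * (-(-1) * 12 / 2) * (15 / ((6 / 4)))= 480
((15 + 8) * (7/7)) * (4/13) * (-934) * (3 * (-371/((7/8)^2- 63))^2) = -2965976088576/4208893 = -704692.68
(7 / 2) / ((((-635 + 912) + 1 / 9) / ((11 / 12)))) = 231 / 19952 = 0.01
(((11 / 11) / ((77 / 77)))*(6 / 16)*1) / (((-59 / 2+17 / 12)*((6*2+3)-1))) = -9 / 9436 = -0.00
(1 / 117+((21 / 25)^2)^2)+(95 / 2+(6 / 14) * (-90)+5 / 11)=69605330533 / 7038281250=9.89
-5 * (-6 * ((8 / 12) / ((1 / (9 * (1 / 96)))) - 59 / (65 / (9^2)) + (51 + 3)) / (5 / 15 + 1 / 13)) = -182151 / 128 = -1423.05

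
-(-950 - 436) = 1386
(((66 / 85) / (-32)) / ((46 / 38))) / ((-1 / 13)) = 8151 / 31280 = 0.26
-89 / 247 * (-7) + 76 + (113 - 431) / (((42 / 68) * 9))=331697 / 15561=21.32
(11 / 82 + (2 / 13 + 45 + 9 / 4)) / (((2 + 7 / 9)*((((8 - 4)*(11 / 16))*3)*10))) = 304053 / 1465750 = 0.21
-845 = -845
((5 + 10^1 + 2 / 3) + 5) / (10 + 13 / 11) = 682 / 369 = 1.85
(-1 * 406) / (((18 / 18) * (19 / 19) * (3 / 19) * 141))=-7714 / 423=-18.24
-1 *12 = -12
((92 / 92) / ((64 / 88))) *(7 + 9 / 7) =319 / 28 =11.39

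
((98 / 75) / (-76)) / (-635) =49 / 1809750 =0.00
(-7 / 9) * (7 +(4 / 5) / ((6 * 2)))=-742 / 135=-5.50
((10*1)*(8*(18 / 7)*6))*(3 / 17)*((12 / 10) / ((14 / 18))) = 279936 / 833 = 336.06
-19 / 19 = -1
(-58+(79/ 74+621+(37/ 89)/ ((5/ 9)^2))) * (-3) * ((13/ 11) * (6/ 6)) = -3630724617/ 1811150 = -2004.65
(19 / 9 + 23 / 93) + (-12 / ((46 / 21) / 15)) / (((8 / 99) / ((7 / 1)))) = -182652379 / 25668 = -7115.96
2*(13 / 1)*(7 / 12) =91 / 6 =15.17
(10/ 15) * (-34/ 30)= -34/ 45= -0.76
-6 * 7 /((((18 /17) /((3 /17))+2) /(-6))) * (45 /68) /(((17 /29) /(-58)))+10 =-2372675 /1156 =-2052.49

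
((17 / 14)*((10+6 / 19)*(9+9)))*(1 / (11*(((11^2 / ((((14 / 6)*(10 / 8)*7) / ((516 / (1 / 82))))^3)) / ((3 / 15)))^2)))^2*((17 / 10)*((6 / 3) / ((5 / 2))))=6055762985670091505206609375 / 2009488646552401140528431074560989471866957634845264129048915491252382174543872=0.00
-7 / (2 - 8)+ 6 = 43 / 6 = 7.17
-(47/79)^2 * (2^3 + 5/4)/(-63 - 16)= 81733/1972156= 0.04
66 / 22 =3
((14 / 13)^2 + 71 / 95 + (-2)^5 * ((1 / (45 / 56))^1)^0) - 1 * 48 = -1253781 / 16055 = -78.09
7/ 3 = 2.33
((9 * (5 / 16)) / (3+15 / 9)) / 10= 27 / 448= 0.06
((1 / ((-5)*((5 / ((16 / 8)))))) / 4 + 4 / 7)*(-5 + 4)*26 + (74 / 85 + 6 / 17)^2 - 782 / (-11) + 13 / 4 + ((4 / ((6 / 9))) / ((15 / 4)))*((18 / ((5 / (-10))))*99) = -12552693011 / 2225300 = -5640.90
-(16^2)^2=-65536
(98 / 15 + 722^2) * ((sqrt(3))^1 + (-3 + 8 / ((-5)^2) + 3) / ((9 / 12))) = 250219456 / 1125 + 7819358 * sqrt(3) / 15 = 1125318.98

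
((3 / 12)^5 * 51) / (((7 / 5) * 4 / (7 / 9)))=85 / 12288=0.01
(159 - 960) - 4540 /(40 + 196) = -48394 /59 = -820.24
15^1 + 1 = 16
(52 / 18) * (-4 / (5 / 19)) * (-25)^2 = -247000 / 9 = -27444.44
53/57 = 0.93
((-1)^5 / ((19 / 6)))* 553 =-3318 / 19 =-174.63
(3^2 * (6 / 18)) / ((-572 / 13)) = -3 / 44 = -0.07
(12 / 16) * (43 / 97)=129 / 388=0.33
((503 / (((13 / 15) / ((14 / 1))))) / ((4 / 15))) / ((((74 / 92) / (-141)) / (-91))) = 17984299725 / 37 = 486062154.73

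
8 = 8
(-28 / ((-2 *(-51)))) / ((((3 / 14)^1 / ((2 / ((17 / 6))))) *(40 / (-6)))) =196 / 1445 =0.14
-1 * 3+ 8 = 5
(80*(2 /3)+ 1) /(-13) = -163 /39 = -4.18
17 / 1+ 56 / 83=17.67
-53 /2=-26.50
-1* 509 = -509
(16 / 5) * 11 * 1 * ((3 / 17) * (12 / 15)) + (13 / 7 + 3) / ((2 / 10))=87034 / 2975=29.26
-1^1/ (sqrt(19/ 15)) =-sqrt(285)/ 19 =-0.89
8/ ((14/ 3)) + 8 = 68/ 7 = 9.71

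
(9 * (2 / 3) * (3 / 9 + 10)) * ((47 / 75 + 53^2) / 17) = 13064764 / 1275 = 10246.87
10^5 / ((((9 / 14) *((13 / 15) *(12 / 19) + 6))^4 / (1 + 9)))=195562950625000000 / 61377839028801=3186.21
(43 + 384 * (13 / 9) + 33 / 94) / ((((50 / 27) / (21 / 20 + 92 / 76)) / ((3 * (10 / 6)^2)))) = 434587857 / 71440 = 6083.26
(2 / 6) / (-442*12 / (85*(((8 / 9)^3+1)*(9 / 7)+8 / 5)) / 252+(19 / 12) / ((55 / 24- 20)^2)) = -1940093125 / 351008874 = -5.53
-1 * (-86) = 86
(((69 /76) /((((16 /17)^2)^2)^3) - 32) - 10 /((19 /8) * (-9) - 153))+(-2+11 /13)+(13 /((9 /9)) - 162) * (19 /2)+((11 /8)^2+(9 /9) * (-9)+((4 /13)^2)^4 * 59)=-7078082330171288063853920963117 /4868603487890385064484143104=-1453.82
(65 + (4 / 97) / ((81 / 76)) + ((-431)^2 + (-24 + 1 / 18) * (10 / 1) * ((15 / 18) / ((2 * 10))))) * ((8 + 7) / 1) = 2787240.93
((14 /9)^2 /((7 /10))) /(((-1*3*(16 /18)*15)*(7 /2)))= -2 /81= -0.02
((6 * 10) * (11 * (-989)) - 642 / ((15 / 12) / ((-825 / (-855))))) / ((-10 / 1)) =6205738 / 95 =65323.56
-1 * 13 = -13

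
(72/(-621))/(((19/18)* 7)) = -48/3059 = -0.02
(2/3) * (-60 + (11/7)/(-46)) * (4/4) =-19331/483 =-40.02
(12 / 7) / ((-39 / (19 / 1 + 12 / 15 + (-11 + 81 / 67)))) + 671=2920289 / 4355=670.56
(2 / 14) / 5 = 1 / 35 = 0.03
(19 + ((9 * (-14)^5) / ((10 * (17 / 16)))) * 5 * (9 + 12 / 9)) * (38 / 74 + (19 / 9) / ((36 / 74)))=-11639693782237 / 101898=-114228873.80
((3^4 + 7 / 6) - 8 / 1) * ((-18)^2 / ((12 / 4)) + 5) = 50285 / 6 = 8380.83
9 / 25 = 0.36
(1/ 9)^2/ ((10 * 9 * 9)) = 1/ 65610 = 0.00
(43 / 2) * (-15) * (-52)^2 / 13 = -67080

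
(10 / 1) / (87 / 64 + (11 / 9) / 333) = 1918080 / 261443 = 7.34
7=7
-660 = -660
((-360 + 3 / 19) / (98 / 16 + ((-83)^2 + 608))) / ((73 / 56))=-437568 / 11893525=-0.04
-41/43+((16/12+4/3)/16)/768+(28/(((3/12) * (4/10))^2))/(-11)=-556880935/2179584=-255.50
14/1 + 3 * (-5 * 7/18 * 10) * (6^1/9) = -224/9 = -24.89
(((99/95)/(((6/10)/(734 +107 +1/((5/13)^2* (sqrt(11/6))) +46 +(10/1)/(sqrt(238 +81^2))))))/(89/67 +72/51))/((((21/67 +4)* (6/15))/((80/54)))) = 49379000* sqrt(6799)/61685606853 +3034564* sqrt(66)/9072747 +4379917300/9072747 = 485.54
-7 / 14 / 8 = -1 / 16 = -0.06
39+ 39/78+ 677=1433/2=716.50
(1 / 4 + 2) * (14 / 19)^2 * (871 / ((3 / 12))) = 1536444 / 361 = 4256.08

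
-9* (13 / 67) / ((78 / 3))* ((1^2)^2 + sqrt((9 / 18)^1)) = -9 / 134-9* sqrt(2) / 268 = -0.11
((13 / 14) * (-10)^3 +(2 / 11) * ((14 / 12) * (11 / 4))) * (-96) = 623608 / 7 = 89086.86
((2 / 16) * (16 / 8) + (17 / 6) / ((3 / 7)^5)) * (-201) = -38335189 / 972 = -39439.49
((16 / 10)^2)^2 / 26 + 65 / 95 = 144537 / 154375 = 0.94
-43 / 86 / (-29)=1 / 58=0.02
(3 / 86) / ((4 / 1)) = 3 / 344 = 0.01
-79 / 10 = -7.90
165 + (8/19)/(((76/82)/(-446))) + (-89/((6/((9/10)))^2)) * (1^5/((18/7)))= -11088103/288800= -38.39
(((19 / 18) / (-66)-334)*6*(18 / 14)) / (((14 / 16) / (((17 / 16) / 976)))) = -6745787 / 2104256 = -3.21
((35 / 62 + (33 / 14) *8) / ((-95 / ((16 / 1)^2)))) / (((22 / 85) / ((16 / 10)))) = -73366016 / 226765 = -323.53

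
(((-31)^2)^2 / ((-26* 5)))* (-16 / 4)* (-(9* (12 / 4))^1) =-49870134 / 65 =-767232.83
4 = 4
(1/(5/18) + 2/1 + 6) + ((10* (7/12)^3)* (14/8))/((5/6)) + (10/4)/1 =52613/2880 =18.27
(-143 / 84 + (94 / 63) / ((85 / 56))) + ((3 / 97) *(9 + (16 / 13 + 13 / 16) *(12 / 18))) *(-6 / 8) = -0.96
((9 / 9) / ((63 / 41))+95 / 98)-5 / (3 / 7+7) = 21719 / 22932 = 0.95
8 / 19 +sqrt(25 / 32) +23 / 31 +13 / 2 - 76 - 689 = -892143 / 1178 +5 * sqrt(2) / 8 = -756.45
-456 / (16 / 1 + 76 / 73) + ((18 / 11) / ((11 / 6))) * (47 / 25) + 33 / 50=-9189801 / 376310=-24.42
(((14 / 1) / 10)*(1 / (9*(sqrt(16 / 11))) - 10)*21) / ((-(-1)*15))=-98 / 5 + 49*sqrt(11) / 900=-19.42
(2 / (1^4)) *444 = 888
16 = 16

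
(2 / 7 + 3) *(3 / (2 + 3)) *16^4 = 4521984 / 35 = 129199.54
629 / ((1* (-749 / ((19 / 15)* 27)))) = -107559 / 3745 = -28.72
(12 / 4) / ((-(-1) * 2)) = 3 / 2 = 1.50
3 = 3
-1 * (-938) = 938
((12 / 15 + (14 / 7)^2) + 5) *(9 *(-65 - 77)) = -12524.40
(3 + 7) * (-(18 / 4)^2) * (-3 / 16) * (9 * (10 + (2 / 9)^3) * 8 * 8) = 218940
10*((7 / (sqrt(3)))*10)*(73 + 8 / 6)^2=34810300*sqrt(3) / 27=2233081.79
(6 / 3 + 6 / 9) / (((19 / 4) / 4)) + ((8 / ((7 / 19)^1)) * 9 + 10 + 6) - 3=84059 / 399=210.67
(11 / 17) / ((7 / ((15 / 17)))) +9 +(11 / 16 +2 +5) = 16.77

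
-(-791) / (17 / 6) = 4746 / 17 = 279.18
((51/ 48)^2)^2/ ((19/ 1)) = 83521/ 1245184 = 0.07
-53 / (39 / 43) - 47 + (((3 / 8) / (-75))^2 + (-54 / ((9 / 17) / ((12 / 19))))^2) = 2277777294079 / 563160000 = 4044.64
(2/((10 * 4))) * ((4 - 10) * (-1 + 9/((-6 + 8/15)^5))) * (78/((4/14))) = 3041956668933/37073984320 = 82.05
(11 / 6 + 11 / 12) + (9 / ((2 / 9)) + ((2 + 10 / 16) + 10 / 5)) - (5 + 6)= 295 / 8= 36.88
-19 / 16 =-1.19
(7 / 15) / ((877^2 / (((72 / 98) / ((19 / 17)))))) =204 / 511470785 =0.00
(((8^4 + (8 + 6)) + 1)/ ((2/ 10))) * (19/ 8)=48818.12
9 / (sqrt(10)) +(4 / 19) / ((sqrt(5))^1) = 2.94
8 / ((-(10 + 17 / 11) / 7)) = -616 / 127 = -4.85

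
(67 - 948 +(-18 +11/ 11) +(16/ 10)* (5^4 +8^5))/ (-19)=-2764.78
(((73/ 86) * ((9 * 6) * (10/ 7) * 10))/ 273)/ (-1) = -65700/ 27391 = -2.40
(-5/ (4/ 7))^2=1225/ 16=76.56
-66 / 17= -3.88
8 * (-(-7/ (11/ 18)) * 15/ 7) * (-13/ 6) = -4680/ 11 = -425.45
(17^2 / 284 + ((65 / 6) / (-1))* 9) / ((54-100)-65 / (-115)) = 57293 / 26980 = 2.12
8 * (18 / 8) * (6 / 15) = 36 / 5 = 7.20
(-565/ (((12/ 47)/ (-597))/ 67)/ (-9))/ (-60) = 70811563/ 432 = 163915.66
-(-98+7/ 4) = 385/ 4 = 96.25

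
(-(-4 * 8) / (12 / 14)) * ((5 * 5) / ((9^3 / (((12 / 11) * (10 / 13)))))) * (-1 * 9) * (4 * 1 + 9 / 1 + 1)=-1568000 / 11583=-135.37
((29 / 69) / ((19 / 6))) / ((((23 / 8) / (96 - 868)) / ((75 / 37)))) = -26865600 / 371887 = -72.24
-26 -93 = -119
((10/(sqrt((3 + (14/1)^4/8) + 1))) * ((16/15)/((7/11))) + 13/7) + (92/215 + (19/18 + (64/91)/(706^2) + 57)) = 176 * sqrt(534)/16821 + 2647960127879/43883551530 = 60.58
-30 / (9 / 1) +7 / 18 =-53 / 18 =-2.94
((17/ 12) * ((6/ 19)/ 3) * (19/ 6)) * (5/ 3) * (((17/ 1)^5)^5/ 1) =490503330049614202209863449239845/ 108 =4541697500459390761202439000000.00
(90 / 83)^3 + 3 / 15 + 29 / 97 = 491937454 / 277316695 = 1.77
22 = 22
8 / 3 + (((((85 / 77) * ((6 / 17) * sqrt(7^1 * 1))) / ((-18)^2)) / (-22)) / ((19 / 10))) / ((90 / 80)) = 8 / 3 - 100 * sqrt(7) / 3910599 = 2.67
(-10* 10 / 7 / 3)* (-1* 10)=1000 / 21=47.62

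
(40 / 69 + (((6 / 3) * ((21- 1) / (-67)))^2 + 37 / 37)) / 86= 599701 / 26637726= 0.02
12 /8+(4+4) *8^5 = 262145.50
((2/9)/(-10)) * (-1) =1/45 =0.02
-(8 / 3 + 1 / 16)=-2.73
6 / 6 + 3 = 4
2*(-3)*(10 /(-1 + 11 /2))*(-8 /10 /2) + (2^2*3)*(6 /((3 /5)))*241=86776 /3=28925.33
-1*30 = -30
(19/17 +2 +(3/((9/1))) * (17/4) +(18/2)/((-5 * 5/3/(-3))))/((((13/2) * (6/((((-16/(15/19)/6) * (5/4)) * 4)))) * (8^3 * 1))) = -753331/114566400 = -0.01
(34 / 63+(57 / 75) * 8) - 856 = -1337774 / 1575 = -849.38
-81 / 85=-0.95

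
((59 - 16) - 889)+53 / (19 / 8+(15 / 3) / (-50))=-74866 / 91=-822.70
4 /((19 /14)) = 56 /19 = 2.95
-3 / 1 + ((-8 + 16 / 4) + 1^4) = -6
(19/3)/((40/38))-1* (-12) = 1081/60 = 18.02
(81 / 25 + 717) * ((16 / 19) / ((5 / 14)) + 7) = 6739.93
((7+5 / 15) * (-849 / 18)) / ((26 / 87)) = -90277 / 78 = -1157.40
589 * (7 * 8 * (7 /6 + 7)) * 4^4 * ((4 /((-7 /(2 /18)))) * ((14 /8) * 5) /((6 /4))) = -2068756480 /81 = -25540203.46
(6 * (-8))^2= 2304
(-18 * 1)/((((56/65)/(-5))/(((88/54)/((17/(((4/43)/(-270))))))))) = -1430/414477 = -0.00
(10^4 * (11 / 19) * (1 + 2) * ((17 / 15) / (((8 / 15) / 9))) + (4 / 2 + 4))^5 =10014197249335182141558293284045824 / 2476099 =4044344450417847647270280000.00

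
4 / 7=0.57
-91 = -91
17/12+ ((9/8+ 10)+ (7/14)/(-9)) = 899/72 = 12.49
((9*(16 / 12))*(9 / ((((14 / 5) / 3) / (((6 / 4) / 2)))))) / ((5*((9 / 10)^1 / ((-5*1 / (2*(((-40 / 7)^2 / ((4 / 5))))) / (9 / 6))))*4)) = -63 / 320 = -0.20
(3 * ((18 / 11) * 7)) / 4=189 / 22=8.59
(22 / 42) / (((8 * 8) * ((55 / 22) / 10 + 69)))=11 / 93072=0.00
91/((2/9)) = 819/2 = 409.50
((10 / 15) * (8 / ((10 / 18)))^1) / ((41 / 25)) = 240 / 41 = 5.85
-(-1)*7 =7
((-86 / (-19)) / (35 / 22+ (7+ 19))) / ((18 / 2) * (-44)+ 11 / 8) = -1376 / 3309971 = -0.00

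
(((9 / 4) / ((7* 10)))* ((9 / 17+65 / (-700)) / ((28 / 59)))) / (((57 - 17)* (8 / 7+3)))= 551709 / 3092096000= 0.00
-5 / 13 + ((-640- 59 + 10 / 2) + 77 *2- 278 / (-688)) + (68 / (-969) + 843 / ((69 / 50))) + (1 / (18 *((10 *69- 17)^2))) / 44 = 1551448621713701 / 21907285271586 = 70.82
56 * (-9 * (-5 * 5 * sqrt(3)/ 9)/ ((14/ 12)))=2078.46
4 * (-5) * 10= -200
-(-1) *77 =77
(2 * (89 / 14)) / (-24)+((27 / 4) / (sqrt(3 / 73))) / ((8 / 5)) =-89 / 168+45 * sqrt(219) / 32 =20.28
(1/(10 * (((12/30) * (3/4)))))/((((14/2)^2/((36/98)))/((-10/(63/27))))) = -180/16807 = -0.01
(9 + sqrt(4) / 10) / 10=23 / 25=0.92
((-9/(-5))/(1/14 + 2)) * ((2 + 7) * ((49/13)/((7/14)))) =111132/1885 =58.96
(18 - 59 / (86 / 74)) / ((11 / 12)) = -16908 / 473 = -35.75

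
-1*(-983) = 983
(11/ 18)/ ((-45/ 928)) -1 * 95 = -43579/ 405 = -107.60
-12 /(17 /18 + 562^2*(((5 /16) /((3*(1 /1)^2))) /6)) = -864 /394873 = -0.00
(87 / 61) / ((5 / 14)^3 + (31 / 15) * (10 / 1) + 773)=716184 / 398564179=0.00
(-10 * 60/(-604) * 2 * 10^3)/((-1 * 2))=-150000/151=-993.38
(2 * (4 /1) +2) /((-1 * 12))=-5 /6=-0.83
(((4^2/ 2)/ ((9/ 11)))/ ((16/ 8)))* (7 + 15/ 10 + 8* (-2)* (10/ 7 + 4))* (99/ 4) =-132737/ 14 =-9481.21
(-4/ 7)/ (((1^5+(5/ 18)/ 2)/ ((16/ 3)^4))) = -1048576/ 2583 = -405.95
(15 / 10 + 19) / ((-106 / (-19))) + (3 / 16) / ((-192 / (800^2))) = -131721 / 212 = -621.33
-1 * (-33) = 33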